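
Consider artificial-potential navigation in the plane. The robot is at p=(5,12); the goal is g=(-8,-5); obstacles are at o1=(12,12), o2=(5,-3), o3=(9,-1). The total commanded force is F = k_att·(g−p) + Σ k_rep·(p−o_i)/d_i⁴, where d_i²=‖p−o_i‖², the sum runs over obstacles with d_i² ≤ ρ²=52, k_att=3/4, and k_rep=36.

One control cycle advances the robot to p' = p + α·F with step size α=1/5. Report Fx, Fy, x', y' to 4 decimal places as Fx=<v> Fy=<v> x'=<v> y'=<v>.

Fx=-9.8550 Fy=-12.7500 x'=3.0290 y'=9.4500

F_att = 3/4·(g−p) = 3/4·(-13,-17) = (-9.7500,-12.7500)
o1: d²=49 ≤ ρ²=52; F_rep = 36·(-7,0)/49² = (-0.1050,0.0000)
o2: d²=225 > ρ²=52 → inactive
o3: d²=185 > ρ²=52 → inactive
F = F_att + ΣF_rep = (-9.8550,-12.7500)
p' = p + 1/5·F = (3.0290,9.4500)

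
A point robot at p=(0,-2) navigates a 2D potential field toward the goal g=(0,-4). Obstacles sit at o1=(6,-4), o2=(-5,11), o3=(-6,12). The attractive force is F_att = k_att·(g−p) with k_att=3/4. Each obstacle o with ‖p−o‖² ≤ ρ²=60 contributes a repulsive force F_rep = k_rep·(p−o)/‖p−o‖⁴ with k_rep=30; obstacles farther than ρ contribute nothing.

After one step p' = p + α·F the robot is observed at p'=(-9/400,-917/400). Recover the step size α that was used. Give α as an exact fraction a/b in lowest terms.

F_att = 3/4·(g−p) = 3/4·(0,-2) = (0.0000,-1.5000)
o1: d²=40 ≤ ρ²=60; F_rep = 30·(-6,2)/40² = (-0.1125,0.0375)
o2: d²=194 > ρ²=60 → inactive
o3: d²=232 > ρ²=60 → inactive
F = F_att + ΣF_rep = (-0.1125,-1.4625)
Δp = p'−p = (-0.0225,-0.2925); α = Δx/Fx = (-9/400) / (-9/80) = 1/5
check: Δy/Fy = (-117/400) / (-117/80) = 1/5 ✓

α = 1/5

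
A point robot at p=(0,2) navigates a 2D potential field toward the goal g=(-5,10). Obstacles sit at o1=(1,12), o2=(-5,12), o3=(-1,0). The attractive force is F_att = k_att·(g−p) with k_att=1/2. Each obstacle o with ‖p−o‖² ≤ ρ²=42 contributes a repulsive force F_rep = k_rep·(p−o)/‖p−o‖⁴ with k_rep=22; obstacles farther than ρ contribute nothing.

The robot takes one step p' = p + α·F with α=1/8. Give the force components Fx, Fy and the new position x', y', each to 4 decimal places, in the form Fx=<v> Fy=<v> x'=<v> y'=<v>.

Fx=-1.6200 Fy=5.7600 x'=-0.2025 y'=2.7200

F_att = 1/2·(g−p) = 1/2·(-5,8) = (-2.5000,4.0000)
o1: d²=101 > ρ²=42 → inactive
o2: d²=125 > ρ²=42 → inactive
o3: d²=5 ≤ ρ²=42; F_rep = 22·(1,2)/5² = (0.8800,1.7600)
F = F_att + ΣF_rep = (-1.6200,5.7600)
p' = p + 1/8·F = (-0.2025,2.7200)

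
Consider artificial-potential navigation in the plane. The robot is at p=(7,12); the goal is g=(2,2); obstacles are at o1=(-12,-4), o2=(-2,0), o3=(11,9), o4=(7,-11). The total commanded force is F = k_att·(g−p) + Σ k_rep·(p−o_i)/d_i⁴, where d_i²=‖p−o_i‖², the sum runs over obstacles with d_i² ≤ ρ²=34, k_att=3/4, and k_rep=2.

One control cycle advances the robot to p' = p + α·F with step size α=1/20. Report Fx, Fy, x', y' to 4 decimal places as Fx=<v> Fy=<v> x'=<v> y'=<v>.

F_att = 3/4·(g−p) = 3/4·(-5,-10) = (-3.7500,-7.5000)
o1: d²=617 > ρ²=34 → inactive
o2: d²=225 > ρ²=34 → inactive
o3: d²=25 ≤ ρ²=34; F_rep = 2·(-4,3)/25² = (-0.0128,0.0096)
o4: d²=529 > ρ²=34 → inactive
F = F_att + ΣF_rep = (-3.7628,-7.4904)
p' = p + 1/20·F = (6.8119,11.6255)

Fx=-3.7628 Fy=-7.4904 x'=6.8119 y'=11.6255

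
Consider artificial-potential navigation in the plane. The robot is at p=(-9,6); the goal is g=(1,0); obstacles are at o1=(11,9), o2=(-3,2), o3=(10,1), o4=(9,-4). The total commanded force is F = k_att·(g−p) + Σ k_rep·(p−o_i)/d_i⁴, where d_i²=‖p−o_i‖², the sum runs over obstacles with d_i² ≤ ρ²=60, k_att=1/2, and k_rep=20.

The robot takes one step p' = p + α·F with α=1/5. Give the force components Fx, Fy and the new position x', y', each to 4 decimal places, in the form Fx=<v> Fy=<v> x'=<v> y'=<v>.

Fx=4.9556 Fy=-2.9704 x'=-8.0089 y'=5.4059

F_att = 1/2·(g−p) = 1/2·(10,-6) = (5.0000,-3.0000)
o1: d²=409 > ρ²=60 → inactive
o2: d²=52 ≤ ρ²=60; F_rep = 20·(-6,4)/52² = (-0.0444,0.0296)
o3: d²=386 > ρ²=60 → inactive
o4: d²=424 > ρ²=60 → inactive
F = F_att + ΣF_rep = (4.9556,-2.9704)
p' = p + 1/5·F = (-8.0089,5.4059)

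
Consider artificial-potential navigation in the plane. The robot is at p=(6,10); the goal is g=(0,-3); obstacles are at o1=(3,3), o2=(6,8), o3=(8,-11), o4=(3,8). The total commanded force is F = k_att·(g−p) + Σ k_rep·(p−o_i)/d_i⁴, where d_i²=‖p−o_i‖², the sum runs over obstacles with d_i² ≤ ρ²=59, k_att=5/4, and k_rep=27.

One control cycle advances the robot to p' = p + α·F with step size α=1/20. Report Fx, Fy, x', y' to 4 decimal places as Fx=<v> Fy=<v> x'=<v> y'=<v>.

F_att = 5/4·(g−p) = 5/4·(-6,-13) = (-7.5000,-16.2500)
o1: d²=58 ≤ ρ²=59; F_rep = 27·(3,7)/58² = (0.0241,0.0562)
o2: d²=4 ≤ ρ²=59; F_rep = 27·(0,2)/4² = (0.0000,3.3750)
o3: d²=445 > ρ²=59 → inactive
o4: d²=13 ≤ ρ²=59; F_rep = 27·(3,2)/13² = (0.4793,0.3195)
F = F_att + ΣF_rep = (-6.9966,-12.4993)
p' = p + 1/20·F = (5.6502,9.3750)

Fx=-6.9966 Fy=-12.4993 x'=5.6502 y'=9.3750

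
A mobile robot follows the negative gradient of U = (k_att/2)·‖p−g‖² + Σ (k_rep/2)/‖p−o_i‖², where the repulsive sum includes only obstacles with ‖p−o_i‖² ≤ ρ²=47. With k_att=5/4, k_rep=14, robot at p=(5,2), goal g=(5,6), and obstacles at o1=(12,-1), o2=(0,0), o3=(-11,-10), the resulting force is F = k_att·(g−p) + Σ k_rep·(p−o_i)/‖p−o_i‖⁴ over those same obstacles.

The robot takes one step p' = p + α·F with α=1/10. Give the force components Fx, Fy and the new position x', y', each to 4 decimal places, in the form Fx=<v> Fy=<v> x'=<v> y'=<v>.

Fx=0.0832 Fy=5.0333 x'=5.0083 y'=2.5033

F_att = 5/4·(g−p) = 5/4·(0,4) = (0.0000,5.0000)
o1: d²=58 > ρ²=47 → inactive
o2: d²=29 ≤ ρ²=47; F_rep = 14·(5,2)/29² = (0.0832,0.0333)
o3: d²=400 > ρ²=47 → inactive
F = F_att + ΣF_rep = (0.0832,5.0333)
p' = p + 1/10·F = (5.0083,2.5033)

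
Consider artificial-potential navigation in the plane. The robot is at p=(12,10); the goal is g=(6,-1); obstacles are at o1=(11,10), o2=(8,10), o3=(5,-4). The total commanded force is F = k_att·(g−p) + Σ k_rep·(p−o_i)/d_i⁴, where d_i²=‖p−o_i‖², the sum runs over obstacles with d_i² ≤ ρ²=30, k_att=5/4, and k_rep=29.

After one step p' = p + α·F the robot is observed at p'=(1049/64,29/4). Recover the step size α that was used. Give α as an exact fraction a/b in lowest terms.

α = 1/5

F_att = 5/4·(g−p) = 5/4·(-6,-11) = (-7.5000,-13.7500)
o1: d²=1 ≤ ρ²=30; F_rep = 29·(1,0)/1² = (29.0000,0.0000)
o2: d²=16 ≤ ρ²=30; F_rep = 29·(4,0)/16² = (0.4531,0.0000)
o3: d²=245 > ρ²=30 → inactive
F = F_att + ΣF_rep = (21.9531,-13.7500)
Δp = p'−p = (4.3906,-2.7500); α = Δx/Fx = (281/64) / (1405/64) = 1/5
check: Δy/Fy = (-11/4) / (-55/4) = 1/5 ✓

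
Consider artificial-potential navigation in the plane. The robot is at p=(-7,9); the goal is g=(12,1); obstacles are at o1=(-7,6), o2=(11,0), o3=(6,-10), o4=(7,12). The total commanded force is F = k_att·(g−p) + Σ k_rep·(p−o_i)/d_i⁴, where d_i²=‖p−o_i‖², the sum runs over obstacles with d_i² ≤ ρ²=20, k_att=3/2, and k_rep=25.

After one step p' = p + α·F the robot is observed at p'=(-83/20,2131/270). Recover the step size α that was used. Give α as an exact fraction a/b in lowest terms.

α = 1/10

F_att = 3/2·(g−p) = 3/2·(19,-8) = (28.5000,-12.0000)
o1: d²=9 ≤ ρ²=20; F_rep = 25·(0,3)/9² = (0.0000,0.9259)
o2: d²=405 > ρ²=20 → inactive
o3: d²=530 > ρ²=20 → inactive
o4: d²=205 > ρ²=20 → inactive
F = F_att + ΣF_rep = (28.5000,-11.0741)
Δp = p'−p = (2.8500,-1.1074); α = Δx/Fx = (57/20) / (57/2) = 1/10
check: Δy/Fy = (-299/270) / (-299/27) = 1/10 ✓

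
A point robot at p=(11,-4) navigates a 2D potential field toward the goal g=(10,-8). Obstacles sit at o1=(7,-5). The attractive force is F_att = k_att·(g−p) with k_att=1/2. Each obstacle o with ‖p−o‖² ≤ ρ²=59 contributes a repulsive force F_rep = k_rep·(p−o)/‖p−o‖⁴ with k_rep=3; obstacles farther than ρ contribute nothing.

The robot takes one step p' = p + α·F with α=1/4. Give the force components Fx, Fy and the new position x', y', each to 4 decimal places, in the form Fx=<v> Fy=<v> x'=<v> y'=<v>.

F_att = 1/2·(g−p) = 1/2·(-1,-4) = (-0.5000,-2.0000)
o1: d²=17 ≤ ρ²=59; F_rep = 3·(4,1)/17² = (0.0415,0.0104)
F = F_att + ΣF_rep = (-0.4585,-1.9896)
p' = p + 1/4·F = (10.8854,-4.4974)

Fx=-0.4585 Fy=-1.9896 x'=10.8854 y'=-4.4974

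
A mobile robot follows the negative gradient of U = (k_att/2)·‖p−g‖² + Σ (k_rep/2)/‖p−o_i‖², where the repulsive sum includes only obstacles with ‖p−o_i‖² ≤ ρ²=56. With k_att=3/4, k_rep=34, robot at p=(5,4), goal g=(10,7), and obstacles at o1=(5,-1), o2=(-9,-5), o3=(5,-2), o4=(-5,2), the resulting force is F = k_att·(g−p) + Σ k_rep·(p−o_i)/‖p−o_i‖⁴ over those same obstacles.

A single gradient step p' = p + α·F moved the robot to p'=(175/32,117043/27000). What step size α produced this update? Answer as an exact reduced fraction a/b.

F_att = 3/4·(g−p) = 3/4·(5,3) = (3.7500,2.2500)
o1: d²=25 ≤ ρ²=56; F_rep = 34·(0,5)/25² = (0.0000,0.2720)
o2: d²=277 > ρ²=56 → inactive
o3: d²=36 ≤ ρ²=56; F_rep = 34·(0,6)/36² = (0.0000,0.1574)
o4: d²=104 > ρ²=56 → inactive
F = F_att + ΣF_rep = (3.7500,2.6794)
Δp = p'−p = (0.4688,0.3349); α = Δx/Fx = (15/32) / (15/4) = 1/8
check: Δy/Fy = (9043/27000) / (9043/3375) = 1/8 ✓

α = 1/8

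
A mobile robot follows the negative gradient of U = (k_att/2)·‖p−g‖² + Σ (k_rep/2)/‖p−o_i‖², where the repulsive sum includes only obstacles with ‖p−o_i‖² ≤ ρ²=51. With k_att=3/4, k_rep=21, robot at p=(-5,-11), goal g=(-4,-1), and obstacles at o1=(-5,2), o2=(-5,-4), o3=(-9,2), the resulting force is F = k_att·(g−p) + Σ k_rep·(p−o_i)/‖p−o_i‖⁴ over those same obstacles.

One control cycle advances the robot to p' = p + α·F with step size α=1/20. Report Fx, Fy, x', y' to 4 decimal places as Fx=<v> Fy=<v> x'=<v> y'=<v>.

Fx=0.7500 Fy=7.4388 x'=-4.9625 y'=-10.6281

F_att = 3/4·(g−p) = 3/4·(1,10) = (0.7500,7.5000)
o1: d²=169 > ρ²=51 → inactive
o2: d²=49 ≤ ρ²=51; F_rep = 21·(0,-7)/49² = (0.0000,-0.0612)
o3: d²=185 > ρ²=51 → inactive
F = F_att + ΣF_rep = (0.7500,7.4388)
p' = p + 1/20·F = (-4.9625,-10.6281)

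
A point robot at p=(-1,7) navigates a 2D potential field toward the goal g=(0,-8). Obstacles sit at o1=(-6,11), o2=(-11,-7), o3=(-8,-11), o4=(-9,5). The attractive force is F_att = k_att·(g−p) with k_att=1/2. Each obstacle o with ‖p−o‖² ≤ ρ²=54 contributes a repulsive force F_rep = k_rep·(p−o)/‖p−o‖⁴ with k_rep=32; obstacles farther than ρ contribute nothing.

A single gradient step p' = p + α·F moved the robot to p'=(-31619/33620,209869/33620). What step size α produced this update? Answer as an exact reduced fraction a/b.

α = 1/10

F_att = 1/2·(g−p) = 1/2·(1,-15) = (0.5000,-7.5000)
o1: d²=41 ≤ ρ²=54; F_rep = 32·(5,-4)/41² = (0.0952,-0.0761)
o2: d²=296 > ρ²=54 → inactive
o3: d²=373 > ρ²=54 → inactive
o4: d²=68 > ρ²=54 → inactive
F = F_att + ΣF_rep = (0.5952,-7.5761)
Δp = p'−p = (0.0595,-0.7576); α = Δx/Fx = (2001/33620) / (2001/3362) = 1/10
check: Δy/Fy = (-25471/33620) / (-25471/3362) = 1/10 ✓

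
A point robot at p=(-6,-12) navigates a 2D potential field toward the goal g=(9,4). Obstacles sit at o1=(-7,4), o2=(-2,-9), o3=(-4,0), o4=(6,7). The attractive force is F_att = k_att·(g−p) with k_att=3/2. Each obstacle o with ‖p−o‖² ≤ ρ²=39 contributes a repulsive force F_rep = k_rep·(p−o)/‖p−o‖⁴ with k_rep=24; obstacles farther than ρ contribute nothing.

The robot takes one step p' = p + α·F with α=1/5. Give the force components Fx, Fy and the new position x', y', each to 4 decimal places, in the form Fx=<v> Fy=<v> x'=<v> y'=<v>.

Fx=22.3464 Fy=23.8848 x'=-1.5307 y'=-7.2230

F_att = 3/2·(g−p) = 3/2·(15,16) = (22.5000,24.0000)
o1: d²=257 > ρ²=39 → inactive
o2: d²=25 ≤ ρ²=39; F_rep = 24·(-4,-3)/25² = (-0.1536,-0.1152)
o3: d²=148 > ρ²=39 → inactive
o4: d²=505 > ρ²=39 → inactive
F = F_att + ΣF_rep = (22.3464,23.8848)
p' = p + 1/5·F = (-1.5307,-7.2230)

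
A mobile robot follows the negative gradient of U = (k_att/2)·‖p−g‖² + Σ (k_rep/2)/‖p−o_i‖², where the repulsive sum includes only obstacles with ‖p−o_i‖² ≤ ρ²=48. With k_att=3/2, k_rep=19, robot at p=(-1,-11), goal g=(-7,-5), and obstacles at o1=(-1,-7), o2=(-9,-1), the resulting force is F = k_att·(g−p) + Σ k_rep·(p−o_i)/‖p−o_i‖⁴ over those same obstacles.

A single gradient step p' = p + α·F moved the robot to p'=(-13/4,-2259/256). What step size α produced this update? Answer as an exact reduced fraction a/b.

F_att = 3/2·(g−p) = 3/2·(-6,6) = (-9.0000,9.0000)
o1: d²=16 ≤ ρ²=48; F_rep = 19·(0,-4)/16² = (0.0000,-0.2969)
o2: d²=164 > ρ²=48 → inactive
F = F_att + ΣF_rep = (-9.0000,8.7031)
Δp = p'−p = (-2.2500,2.1758); α = Δx/Fx = (-9/4) / (-9) = 1/4
check: Δy/Fy = (557/256) / (557/64) = 1/4 ✓

α = 1/4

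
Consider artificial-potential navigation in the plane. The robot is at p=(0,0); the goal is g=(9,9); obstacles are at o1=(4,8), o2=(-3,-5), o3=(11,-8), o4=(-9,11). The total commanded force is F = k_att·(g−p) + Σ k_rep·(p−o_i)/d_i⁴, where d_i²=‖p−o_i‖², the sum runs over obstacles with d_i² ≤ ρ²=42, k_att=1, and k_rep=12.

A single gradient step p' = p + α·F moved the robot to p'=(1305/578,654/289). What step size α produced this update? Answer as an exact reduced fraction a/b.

F_att = 1·(g−p) = 1·(9,9) = (9.0000,9.0000)
o1: d²=80 > ρ²=42 → inactive
o2: d²=34 ≤ ρ²=42; F_rep = 12·(3,5)/34² = (0.0311,0.0519)
o3: d²=185 > ρ²=42 → inactive
o4: d²=202 > ρ²=42 → inactive
F = F_att + ΣF_rep = (9.0311,9.0519)
Δp = p'−p = (2.2578,2.2630); α = Δx/Fx = (1305/578) / (2610/289) = 1/4
check: Δy/Fy = (654/289) / (2616/289) = 1/4 ✓

α = 1/4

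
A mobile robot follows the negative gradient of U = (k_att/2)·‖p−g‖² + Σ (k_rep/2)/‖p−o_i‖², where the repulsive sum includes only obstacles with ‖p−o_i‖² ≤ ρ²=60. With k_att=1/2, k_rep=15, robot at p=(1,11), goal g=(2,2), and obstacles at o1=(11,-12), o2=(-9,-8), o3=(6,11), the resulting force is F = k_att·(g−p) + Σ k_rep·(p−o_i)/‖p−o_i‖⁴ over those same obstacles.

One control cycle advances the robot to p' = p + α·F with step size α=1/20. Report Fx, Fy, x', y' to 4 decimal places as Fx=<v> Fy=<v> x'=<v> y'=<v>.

F_att = 1/2·(g−p) = 1/2·(1,-9) = (0.5000,-4.5000)
o1: d²=629 > ρ²=60 → inactive
o2: d²=461 > ρ²=60 → inactive
o3: d²=25 ≤ ρ²=60; F_rep = 15·(-5,0)/25² = (-0.1200,0.0000)
F = F_att + ΣF_rep = (0.3800,-4.5000)
p' = p + 1/20·F = (1.0190,10.7750)

Fx=0.3800 Fy=-4.5000 x'=1.0190 y'=10.7750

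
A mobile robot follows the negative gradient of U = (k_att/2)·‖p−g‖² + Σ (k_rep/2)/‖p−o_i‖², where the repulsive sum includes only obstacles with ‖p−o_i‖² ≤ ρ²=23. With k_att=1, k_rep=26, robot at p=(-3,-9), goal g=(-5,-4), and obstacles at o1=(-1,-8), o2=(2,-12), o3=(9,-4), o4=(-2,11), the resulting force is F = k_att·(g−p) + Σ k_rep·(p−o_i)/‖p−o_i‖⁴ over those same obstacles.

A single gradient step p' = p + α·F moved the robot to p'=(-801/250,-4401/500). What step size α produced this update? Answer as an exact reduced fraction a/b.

α = 1/20

F_att = 1·(g−p) = 1·(-2,5) = (-2.0000,5.0000)
o1: d²=5 ≤ ρ²=23; F_rep = 26·(-2,-1)/5² = (-2.0800,-1.0400)
o2: d²=34 > ρ²=23 → inactive
o3: d²=169 > ρ²=23 → inactive
o4: d²=401 > ρ²=23 → inactive
F = F_att + ΣF_rep = (-4.0800,3.9600)
Δp = p'−p = (-0.2040,0.1980); α = Δx/Fx = (-51/250) / (-102/25) = 1/20
check: Δy/Fy = (99/500) / (99/25) = 1/20 ✓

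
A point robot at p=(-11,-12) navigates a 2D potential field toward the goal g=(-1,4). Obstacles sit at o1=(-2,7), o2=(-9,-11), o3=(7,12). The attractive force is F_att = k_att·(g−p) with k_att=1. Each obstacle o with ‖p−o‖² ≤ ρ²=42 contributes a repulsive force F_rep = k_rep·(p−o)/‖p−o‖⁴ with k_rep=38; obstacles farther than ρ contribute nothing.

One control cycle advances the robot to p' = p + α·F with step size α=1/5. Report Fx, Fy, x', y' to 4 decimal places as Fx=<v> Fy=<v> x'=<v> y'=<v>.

Fx=6.9600 Fy=14.4800 x'=-9.6080 y'=-9.1040

F_att = 1·(g−p) = 1·(10,16) = (10.0000,16.0000)
o1: d²=442 > ρ²=42 → inactive
o2: d²=5 ≤ ρ²=42; F_rep = 38·(-2,-1)/5² = (-3.0400,-1.5200)
o3: d²=900 > ρ²=42 → inactive
F = F_att + ΣF_rep = (6.9600,14.4800)
p' = p + 1/5·F = (-9.6080,-9.1040)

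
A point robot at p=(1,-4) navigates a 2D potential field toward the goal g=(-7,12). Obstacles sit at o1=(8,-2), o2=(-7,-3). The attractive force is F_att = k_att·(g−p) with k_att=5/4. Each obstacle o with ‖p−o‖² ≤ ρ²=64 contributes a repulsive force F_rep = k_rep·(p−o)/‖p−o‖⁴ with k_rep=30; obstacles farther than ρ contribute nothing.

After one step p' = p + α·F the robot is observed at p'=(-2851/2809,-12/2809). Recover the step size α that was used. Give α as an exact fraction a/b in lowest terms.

α = 1/5

F_att = 5/4·(g−p) = 5/4·(-8,16) = (-10.0000,20.0000)
o1: d²=53 ≤ ρ²=64; F_rep = 30·(-7,-2)/53² = (-0.0748,-0.0214)
o2: d²=65 > ρ²=64 → inactive
F = F_att + ΣF_rep = (-10.0748,19.9786)
Δp = p'−p = (-2.0150,3.9957); α = Δx/Fx = (-5660/2809) / (-28300/2809) = 1/5
check: Δy/Fy = (11224/2809) / (56120/2809) = 1/5 ✓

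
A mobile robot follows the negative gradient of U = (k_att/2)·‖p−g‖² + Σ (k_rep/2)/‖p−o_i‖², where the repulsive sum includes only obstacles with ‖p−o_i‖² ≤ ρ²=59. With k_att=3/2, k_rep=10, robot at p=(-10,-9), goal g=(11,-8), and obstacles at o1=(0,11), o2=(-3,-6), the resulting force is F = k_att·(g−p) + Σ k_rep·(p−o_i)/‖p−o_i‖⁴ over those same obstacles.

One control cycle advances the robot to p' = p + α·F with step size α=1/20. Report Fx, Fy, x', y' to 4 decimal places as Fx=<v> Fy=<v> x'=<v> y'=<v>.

Fx=31.4792 Fy=1.4911 x'=-8.4260 y'=-8.9254

F_att = 3/2·(g−p) = 3/2·(21,1) = (31.5000,1.5000)
o1: d²=500 > ρ²=59 → inactive
o2: d²=58 ≤ ρ²=59; F_rep = 10·(-7,-3)/58² = (-0.0208,-0.0089)
F = F_att + ΣF_rep = (31.4792,1.4911)
p' = p + 1/20·F = (-8.4260,-8.9254)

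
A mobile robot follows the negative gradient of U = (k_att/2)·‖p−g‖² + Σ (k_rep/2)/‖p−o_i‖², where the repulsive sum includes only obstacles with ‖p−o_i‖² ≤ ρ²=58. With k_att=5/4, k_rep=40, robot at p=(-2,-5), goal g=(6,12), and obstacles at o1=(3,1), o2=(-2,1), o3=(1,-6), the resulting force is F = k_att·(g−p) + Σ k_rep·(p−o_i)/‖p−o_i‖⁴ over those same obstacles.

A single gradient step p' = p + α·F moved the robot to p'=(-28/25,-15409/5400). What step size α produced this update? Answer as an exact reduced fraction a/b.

α = 1/10

F_att = 5/4·(g−p) = 5/4·(8,17) = (10.0000,21.2500)
o1: d²=61 > ρ²=58 → inactive
o2: d²=36 ≤ ρ²=58; F_rep = 40·(0,-6)/36² = (0.0000,-0.1852)
o3: d²=10 ≤ ρ²=58; F_rep = 40·(-3,1)/10² = (-1.2000,0.4000)
F = F_att + ΣF_rep = (8.8000,21.4648)
Δp = p'−p = (0.8800,2.1465); α = Δx/Fx = (22/25) / (44/5) = 1/10
check: Δy/Fy = (11591/5400) / (11591/540) = 1/10 ✓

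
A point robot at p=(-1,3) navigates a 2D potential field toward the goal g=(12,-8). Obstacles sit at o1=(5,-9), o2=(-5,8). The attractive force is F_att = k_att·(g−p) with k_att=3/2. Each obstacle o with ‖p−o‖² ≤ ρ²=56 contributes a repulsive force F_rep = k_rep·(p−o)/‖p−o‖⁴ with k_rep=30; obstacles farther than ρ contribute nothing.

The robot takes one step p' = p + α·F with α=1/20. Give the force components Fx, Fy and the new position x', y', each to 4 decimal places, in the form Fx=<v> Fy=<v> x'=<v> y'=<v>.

F_att = 3/2·(g−p) = 3/2·(13,-11) = (19.5000,-16.5000)
o1: d²=180 > ρ²=56 → inactive
o2: d²=41 ≤ ρ²=56; F_rep = 30·(4,-5)/41² = (0.0714,-0.0892)
F = F_att + ΣF_rep = (19.5714,-16.5892)
p' = p + 1/20·F = (-0.0214,2.1705)

Fx=19.5714 Fy=-16.5892 x'=-0.0214 y'=2.1705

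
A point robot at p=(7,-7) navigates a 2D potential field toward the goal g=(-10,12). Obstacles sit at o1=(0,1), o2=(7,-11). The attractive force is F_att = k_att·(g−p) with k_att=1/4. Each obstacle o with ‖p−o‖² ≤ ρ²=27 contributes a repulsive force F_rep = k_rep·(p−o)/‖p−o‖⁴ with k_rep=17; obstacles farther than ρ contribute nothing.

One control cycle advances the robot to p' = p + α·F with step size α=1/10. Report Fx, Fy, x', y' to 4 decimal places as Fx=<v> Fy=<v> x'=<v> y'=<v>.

F_att = 1/4·(g−p) = 1/4·(-17,19) = (-4.2500,4.7500)
o1: d²=113 > ρ²=27 → inactive
o2: d²=16 ≤ ρ²=27; F_rep = 17·(0,4)/16² = (0.0000,0.2656)
F = F_att + ΣF_rep = (-4.2500,5.0156)
p' = p + 1/10·F = (6.5750,-6.4984)

Fx=-4.2500 Fy=5.0156 x'=6.5750 y'=-6.4984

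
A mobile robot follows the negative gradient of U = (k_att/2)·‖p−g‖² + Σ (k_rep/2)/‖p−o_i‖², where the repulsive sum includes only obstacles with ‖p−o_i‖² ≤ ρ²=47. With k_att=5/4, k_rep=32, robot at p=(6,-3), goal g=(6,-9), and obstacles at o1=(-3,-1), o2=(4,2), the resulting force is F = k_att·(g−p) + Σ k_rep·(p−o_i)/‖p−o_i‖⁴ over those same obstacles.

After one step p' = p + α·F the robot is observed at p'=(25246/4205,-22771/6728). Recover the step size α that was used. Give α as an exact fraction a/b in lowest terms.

F_att = 5/4·(g−p) = 5/4·(0,-6) = (0.0000,-7.5000)
o1: d²=85 > ρ²=47 → inactive
o2: d²=29 ≤ ρ²=47; F_rep = 32·(2,-5)/29² = (0.0761,-0.1902)
F = F_att + ΣF_rep = (0.0761,-7.6902)
Δp = p'−p = (0.0038,-0.3845); α = Δx/Fx = (16/4205) / (64/841) = 1/20
check: Δy/Fy = (-2587/6728) / (-12935/1682) = 1/20 ✓

α = 1/20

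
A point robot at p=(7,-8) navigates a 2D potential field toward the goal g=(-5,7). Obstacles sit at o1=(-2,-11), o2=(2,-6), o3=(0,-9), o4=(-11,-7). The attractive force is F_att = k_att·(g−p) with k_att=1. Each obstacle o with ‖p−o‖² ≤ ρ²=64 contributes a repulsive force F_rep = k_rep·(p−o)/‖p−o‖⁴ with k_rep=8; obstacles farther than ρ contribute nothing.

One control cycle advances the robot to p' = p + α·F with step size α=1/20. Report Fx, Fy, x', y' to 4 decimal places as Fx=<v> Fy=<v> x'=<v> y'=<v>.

Fx=-11.9300 Fy=14.9842 x'=6.4035 y'=-7.2508

F_att = 1·(g−p) = 1·(-12,15) = (-12.0000,15.0000)
o1: d²=90 > ρ²=64 → inactive
o2: d²=29 ≤ ρ²=64; F_rep = 8·(5,-2)/29² = (0.0476,-0.0190)
o3: d²=50 ≤ ρ²=64; F_rep = 8·(7,1)/50² = (0.0224,0.0032)
o4: d²=325 > ρ²=64 → inactive
F = F_att + ΣF_rep = (-11.9300,14.9842)
p' = p + 1/20·F = (6.4035,-7.2508)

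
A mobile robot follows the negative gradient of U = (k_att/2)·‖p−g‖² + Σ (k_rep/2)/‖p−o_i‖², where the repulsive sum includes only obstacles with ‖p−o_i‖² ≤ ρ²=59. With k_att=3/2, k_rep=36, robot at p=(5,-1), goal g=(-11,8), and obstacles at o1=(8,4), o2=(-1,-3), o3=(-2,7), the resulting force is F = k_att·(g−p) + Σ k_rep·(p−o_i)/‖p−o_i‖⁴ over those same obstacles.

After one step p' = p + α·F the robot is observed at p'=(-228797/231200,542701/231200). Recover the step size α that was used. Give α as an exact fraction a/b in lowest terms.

α = 1/4

F_att = 3/2·(g−p) = 3/2·(-16,9) = (-24.0000,13.5000)
o1: d²=34 ≤ ρ²=59; F_rep = 36·(-3,-5)/34² = (-0.0934,-0.1557)
o2: d²=40 ≤ ρ²=59; F_rep = 36·(6,2)/40² = (0.1350,0.0450)
o3: d²=113 > ρ²=59 → inactive
F = F_att + ΣF_rep = (-23.9584,13.3893)
Δp = p'−p = (-5.9896,3.3473); α = Δx/Fx = (-1384797/231200) / (-1384797/57800) = 1/4
check: Δy/Fy = (773901/231200) / (773901/57800) = 1/4 ✓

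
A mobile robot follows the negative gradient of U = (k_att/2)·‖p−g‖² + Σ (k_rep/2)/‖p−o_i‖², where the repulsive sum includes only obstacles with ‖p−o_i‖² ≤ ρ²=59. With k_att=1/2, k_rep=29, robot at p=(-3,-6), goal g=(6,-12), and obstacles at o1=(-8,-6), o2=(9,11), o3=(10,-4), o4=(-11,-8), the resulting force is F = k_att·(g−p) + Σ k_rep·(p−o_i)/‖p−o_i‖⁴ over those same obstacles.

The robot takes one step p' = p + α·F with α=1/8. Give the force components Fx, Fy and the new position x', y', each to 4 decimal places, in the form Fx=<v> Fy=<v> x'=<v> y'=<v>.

F_att = 1/2·(g−p) = 1/2·(9,-6) = (4.5000,-3.0000)
o1: d²=25 ≤ ρ²=59; F_rep = 29·(5,0)/25² = (0.2320,0.0000)
o2: d²=433 > ρ²=59 → inactive
o3: d²=173 > ρ²=59 → inactive
o4: d²=68 > ρ²=59 → inactive
F = F_att + ΣF_rep = (4.7320,-3.0000)
p' = p + 1/8·F = (-2.4085,-6.3750)

Fx=4.7320 Fy=-3.0000 x'=-2.4085 y'=-6.3750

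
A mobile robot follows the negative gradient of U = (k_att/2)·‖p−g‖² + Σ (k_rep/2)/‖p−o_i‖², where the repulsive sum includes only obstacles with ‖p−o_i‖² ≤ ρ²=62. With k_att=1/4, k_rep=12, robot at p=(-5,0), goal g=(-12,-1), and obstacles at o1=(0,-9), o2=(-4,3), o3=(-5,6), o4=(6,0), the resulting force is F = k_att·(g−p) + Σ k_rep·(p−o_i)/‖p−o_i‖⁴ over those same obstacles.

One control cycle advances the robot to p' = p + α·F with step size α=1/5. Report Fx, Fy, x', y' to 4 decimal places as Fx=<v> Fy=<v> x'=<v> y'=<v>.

Fx=-1.8700 Fy=-0.6656 x'=-5.3740 y'=-0.1331

F_att = 1/4·(g−p) = 1/4·(-7,-1) = (-1.7500,-0.2500)
o1: d²=106 > ρ²=62 → inactive
o2: d²=10 ≤ ρ²=62; F_rep = 12·(-1,-3)/10² = (-0.1200,-0.3600)
o3: d²=36 ≤ ρ²=62; F_rep = 12·(0,-6)/36² = (0.0000,-0.0556)
o4: d²=121 > ρ²=62 → inactive
F = F_att + ΣF_rep = (-1.8700,-0.6656)
p' = p + 1/5·F = (-5.3740,-0.1331)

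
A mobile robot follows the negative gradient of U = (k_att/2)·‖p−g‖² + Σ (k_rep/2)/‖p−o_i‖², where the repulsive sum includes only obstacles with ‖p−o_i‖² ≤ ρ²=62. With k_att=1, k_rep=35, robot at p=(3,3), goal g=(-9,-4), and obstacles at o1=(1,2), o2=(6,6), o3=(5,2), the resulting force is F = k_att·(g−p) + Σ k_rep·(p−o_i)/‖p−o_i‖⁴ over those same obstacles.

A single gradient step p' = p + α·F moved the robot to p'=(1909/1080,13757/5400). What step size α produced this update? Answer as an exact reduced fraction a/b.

α = 1/10

F_att = 1·(g−p) = 1·(-12,-7) = (-12.0000,-7.0000)
o1: d²=5 ≤ ρ²=62; F_rep = 35·(2,1)/5² = (2.8000,1.4000)
o2: d²=18 ≤ ρ²=62; F_rep = 35·(-3,-3)/18² = (-0.3241,-0.3241)
o3: d²=5 ≤ ρ²=62; F_rep = 35·(-2,1)/5² = (-2.8000,1.4000)
F = F_att + ΣF_rep = (-12.3241,-4.5241)
Δp = p'−p = (-1.2324,-0.4524); α = Δx/Fx = (-1331/1080) / (-1331/108) = 1/10
check: Δy/Fy = (-2443/5400) / (-2443/540) = 1/10 ✓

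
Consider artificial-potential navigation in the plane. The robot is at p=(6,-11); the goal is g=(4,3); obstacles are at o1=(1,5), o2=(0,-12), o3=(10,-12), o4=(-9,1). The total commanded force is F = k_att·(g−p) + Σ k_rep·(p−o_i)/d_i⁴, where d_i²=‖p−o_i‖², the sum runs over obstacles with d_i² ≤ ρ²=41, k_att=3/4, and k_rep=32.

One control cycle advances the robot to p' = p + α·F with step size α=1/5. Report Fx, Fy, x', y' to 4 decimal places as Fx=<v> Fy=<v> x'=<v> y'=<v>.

F_att = 3/4·(g−p) = 3/4·(-2,14) = (-1.5000,10.5000)
o1: d²=281 > ρ²=41 → inactive
o2: d²=37 ≤ ρ²=41; F_rep = 32·(6,1)/37² = (0.1402,0.0234)
o3: d²=17 ≤ ρ²=41; F_rep = 32·(-4,1)/17² = (-0.4429,0.1107)
o4: d²=369 > ρ²=41 → inactive
F = F_att + ΣF_rep = (-1.8027,10.6341)
p' = p + 1/5·F = (5.6395,-8.8732)

Fx=-1.8027 Fy=10.6341 x'=5.6395 y'=-8.8732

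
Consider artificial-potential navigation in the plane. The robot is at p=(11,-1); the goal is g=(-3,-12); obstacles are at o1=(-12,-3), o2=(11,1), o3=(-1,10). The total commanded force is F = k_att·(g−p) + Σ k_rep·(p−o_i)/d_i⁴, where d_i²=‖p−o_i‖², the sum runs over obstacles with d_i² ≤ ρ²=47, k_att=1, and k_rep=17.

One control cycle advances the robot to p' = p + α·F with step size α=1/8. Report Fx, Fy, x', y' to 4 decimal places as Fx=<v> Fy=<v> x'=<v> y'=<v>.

F_att = 1·(g−p) = 1·(-14,-11) = (-14.0000,-11.0000)
o1: d²=533 > ρ²=47 → inactive
o2: d²=4 ≤ ρ²=47; F_rep = 17·(0,-2)/4² = (0.0000,-2.1250)
o3: d²=265 > ρ²=47 → inactive
F = F_att + ΣF_rep = (-14.0000,-13.1250)
p' = p + 1/8·F = (9.2500,-2.6406)

Fx=-14.0000 Fy=-13.1250 x'=9.2500 y'=-2.6406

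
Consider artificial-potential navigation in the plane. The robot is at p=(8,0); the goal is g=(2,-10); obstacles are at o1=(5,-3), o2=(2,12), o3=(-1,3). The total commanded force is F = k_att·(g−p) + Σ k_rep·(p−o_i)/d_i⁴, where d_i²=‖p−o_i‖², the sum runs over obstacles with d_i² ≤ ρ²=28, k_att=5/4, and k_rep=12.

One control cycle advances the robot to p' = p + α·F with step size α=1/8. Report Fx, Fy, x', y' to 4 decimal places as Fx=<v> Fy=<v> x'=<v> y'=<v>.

F_att = 5/4·(g−p) = 5/4·(-6,-10) = (-7.5000,-12.5000)
o1: d²=18 ≤ ρ²=28; F_rep = 12·(3,3)/18² = (0.1111,0.1111)
o2: d²=180 > ρ²=28 → inactive
o3: d²=90 > ρ²=28 → inactive
F = F_att + ΣF_rep = (-7.3889,-12.3889)
p' = p + 1/8·F = (7.0764,-1.5486)

Fx=-7.3889 Fy=-12.3889 x'=7.0764 y'=-1.5486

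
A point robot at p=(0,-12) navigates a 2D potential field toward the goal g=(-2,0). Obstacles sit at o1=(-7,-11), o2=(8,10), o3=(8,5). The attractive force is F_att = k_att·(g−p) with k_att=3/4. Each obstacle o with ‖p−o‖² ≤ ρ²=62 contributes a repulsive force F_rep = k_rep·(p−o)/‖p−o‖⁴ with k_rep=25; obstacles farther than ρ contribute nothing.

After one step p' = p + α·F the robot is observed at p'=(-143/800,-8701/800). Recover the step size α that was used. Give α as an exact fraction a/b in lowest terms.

α = 1/8

F_att = 3/4·(g−p) = 3/4·(-2,12) = (-1.5000,9.0000)
o1: d²=50 ≤ ρ²=62; F_rep = 25·(7,-1)/50² = (0.0700,-0.0100)
o2: d²=548 > ρ²=62 → inactive
o3: d²=353 > ρ²=62 → inactive
F = F_att + ΣF_rep = (-1.4300,8.9900)
Δp = p'−p = (-0.1787,1.1238); α = Δx/Fx = (-143/800) / (-143/100) = 1/8
check: Δy/Fy = (899/800) / (899/100) = 1/8 ✓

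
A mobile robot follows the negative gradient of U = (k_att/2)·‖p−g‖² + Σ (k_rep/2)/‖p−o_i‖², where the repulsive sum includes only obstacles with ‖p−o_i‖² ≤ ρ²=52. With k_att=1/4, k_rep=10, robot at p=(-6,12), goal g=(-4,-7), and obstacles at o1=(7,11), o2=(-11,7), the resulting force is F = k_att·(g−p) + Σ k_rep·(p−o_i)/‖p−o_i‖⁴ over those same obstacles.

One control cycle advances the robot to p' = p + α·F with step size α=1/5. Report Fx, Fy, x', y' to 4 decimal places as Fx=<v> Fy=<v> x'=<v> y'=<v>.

Fx=0.5200 Fy=-4.7300 x'=-5.8960 y'=11.0540

F_att = 1/4·(g−p) = 1/4·(2,-19) = (0.5000,-4.7500)
o1: d²=170 > ρ²=52 → inactive
o2: d²=50 ≤ ρ²=52; F_rep = 10·(5,5)/50² = (0.0200,0.0200)
F = F_att + ΣF_rep = (0.5200,-4.7300)
p' = p + 1/5·F = (-5.8960,11.0540)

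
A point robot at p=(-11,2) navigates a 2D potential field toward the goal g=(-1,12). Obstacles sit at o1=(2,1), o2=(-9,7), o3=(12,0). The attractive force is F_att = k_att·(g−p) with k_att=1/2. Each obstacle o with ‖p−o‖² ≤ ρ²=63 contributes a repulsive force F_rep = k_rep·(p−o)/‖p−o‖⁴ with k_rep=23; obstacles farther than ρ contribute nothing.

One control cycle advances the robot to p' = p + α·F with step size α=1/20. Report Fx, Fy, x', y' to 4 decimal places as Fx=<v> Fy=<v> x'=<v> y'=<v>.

Fx=4.9453 Fy=4.8633 x'=-10.7527 y'=2.2432

F_att = 1/2·(g−p) = 1/2·(10,10) = (5.0000,5.0000)
o1: d²=170 > ρ²=63 → inactive
o2: d²=29 ≤ ρ²=63; F_rep = 23·(-2,-5)/29² = (-0.0547,-0.1367)
o3: d²=533 > ρ²=63 → inactive
F = F_att + ΣF_rep = (4.9453,4.8633)
p' = p + 1/20·F = (-10.7527,2.2432)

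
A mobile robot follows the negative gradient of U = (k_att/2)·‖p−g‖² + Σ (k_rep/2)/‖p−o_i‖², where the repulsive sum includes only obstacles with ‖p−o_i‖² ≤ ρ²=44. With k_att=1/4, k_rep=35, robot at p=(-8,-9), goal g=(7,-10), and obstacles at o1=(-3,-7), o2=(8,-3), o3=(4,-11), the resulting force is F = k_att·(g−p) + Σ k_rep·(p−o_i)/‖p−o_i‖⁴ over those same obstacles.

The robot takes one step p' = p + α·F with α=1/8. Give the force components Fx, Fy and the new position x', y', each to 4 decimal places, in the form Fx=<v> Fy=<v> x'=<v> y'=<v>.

F_att = 1/4·(g−p) = 1/4·(15,-1) = (3.7500,-0.2500)
o1: d²=29 ≤ ρ²=44; F_rep = 35·(-5,-2)/29² = (-0.2081,-0.0832)
o2: d²=292 > ρ²=44 → inactive
o3: d²=148 > ρ²=44 → inactive
F = F_att + ΣF_rep = (3.5419,-0.3332)
p' = p + 1/8·F = (-7.5573,-9.0417)

Fx=3.5419 Fy=-0.3332 x'=-7.5573 y'=-9.0417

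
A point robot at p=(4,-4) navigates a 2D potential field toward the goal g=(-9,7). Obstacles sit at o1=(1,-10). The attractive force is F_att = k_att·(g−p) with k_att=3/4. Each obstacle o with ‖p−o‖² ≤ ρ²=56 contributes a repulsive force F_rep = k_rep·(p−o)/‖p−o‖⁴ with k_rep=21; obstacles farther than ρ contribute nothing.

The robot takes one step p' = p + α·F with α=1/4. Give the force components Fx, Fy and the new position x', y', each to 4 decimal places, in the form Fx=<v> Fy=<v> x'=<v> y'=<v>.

Fx=-9.7189 Fy=8.3122 x'=1.5703 y'=-1.9219

F_att = 3/4·(g−p) = 3/4·(-13,11) = (-9.7500,8.2500)
o1: d²=45 ≤ ρ²=56; F_rep = 21·(3,6)/45² = (0.0311,0.0622)
F = F_att + ΣF_rep = (-9.7189,8.3122)
p' = p + 1/4·F = (1.5703,-1.9219)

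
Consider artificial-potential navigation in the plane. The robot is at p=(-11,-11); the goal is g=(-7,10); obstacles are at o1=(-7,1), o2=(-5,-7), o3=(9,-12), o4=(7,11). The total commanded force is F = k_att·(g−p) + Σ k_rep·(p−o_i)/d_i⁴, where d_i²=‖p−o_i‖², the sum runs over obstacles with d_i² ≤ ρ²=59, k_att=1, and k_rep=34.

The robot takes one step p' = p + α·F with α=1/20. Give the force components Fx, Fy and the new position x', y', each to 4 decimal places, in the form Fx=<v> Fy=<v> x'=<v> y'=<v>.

F_att = 1·(g−p) = 1·(4,21) = (4.0000,21.0000)
o1: d²=160 > ρ²=59 → inactive
o2: d²=52 ≤ ρ²=59; F_rep = 34·(-6,-4)/52² = (-0.0754,-0.0503)
o3: d²=401 > ρ²=59 → inactive
o4: d²=808 > ρ²=59 → inactive
F = F_att + ΣF_rep = (3.9246,20.9497)
p' = p + 1/20·F = (-10.8038,-9.9525)

Fx=3.9246 Fy=20.9497 x'=-10.8038 y'=-9.9525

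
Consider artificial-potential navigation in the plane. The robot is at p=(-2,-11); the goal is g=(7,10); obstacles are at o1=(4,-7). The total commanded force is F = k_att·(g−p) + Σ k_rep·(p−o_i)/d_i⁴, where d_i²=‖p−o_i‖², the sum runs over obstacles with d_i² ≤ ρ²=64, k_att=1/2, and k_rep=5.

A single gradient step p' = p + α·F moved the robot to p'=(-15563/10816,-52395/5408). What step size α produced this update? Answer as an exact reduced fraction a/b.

α = 1/8

F_att = 1/2·(g−p) = 1/2·(9,21) = (4.5000,10.5000)
o1: d²=52 ≤ ρ²=64; F_rep = 5·(-6,-4)/52² = (-0.0111,-0.0074)
F = F_att + ΣF_rep = (4.4889,10.4926)
Δp = p'−p = (0.5611,1.3116); α = Δx/Fx = (6069/10816) / (6069/1352) = 1/8
check: Δy/Fy = (7093/5408) / (7093/676) = 1/8 ✓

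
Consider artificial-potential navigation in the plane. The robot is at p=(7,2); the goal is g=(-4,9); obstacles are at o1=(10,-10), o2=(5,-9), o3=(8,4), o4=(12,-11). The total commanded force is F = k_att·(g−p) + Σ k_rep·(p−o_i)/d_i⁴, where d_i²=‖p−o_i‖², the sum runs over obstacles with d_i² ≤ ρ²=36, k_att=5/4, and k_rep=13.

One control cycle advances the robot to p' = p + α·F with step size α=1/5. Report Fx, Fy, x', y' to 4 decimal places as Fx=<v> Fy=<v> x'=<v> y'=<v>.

F_att = 5/4·(g−p) = 5/4·(-11,7) = (-13.7500,8.7500)
o1: d²=153 > ρ²=36 → inactive
o2: d²=125 > ρ²=36 → inactive
o3: d²=5 ≤ ρ²=36; F_rep = 13·(-1,-2)/5² = (-0.5200,-1.0400)
o4: d²=194 > ρ²=36 → inactive
F = F_att + ΣF_rep = (-14.2700,7.7100)
p' = p + 1/5·F = (4.1460,3.5420)

Fx=-14.2700 Fy=7.7100 x'=4.1460 y'=3.5420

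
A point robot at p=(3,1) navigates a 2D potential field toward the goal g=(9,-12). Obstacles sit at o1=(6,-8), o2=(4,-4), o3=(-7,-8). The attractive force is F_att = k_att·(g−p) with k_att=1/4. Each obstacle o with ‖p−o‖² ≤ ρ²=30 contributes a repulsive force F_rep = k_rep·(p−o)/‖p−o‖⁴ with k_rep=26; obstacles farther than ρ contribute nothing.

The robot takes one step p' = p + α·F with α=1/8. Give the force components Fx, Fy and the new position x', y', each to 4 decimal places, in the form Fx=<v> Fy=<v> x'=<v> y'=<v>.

Fx=1.4615 Fy=-3.0577 x'=3.1827 y'=0.6178

F_att = 1/4·(g−p) = 1/4·(6,-13) = (1.5000,-3.2500)
o1: d²=90 > ρ²=30 → inactive
o2: d²=26 ≤ ρ²=30; F_rep = 26·(-1,5)/26² = (-0.0385,0.1923)
o3: d²=181 > ρ²=30 → inactive
F = F_att + ΣF_rep = (1.4615,-3.0577)
p' = p + 1/8·F = (3.1827,0.6178)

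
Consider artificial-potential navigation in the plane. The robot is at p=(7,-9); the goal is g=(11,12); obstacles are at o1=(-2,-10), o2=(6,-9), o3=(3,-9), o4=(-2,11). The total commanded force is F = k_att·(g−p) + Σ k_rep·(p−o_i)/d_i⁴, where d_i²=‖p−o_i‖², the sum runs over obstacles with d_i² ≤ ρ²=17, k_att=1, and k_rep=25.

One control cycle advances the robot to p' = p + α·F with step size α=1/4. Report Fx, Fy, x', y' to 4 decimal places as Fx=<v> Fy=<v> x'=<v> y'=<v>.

Fx=29.3906 Fy=21.0000 x'=14.3477 y'=-3.7500

F_att = 1·(g−p) = 1·(4,21) = (4.0000,21.0000)
o1: d²=82 > ρ²=17 → inactive
o2: d²=1 ≤ ρ²=17; F_rep = 25·(1,0)/1² = (25.0000,0.0000)
o3: d²=16 ≤ ρ²=17; F_rep = 25·(4,0)/16² = (0.3906,0.0000)
o4: d²=481 > ρ²=17 → inactive
F = F_att + ΣF_rep = (29.3906,21.0000)
p' = p + 1/4·F = (14.3477,-3.7500)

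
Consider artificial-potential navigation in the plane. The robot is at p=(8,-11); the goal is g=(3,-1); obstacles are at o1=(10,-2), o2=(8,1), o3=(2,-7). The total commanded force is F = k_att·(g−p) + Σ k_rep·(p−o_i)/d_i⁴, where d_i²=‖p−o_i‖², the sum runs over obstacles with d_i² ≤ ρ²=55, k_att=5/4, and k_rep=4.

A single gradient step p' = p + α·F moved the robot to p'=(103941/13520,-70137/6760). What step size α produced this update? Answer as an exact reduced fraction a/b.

α = 1/20

F_att = 5/4·(g−p) = 5/4·(-5,10) = (-6.2500,12.5000)
o1: d²=85 > ρ²=55 → inactive
o2: d²=144 > ρ²=55 → inactive
o3: d²=52 ≤ ρ²=55; F_rep = 4·(6,-4)/52² = (0.0089,-0.0059)
F = F_att + ΣF_rep = (-6.2411,12.4941)
Δp = p'−p = (-0.3121,0.6247); α = Δx/Fx = (-4219/13520) / (-4219/676) = 1/20
check: Δy/Fy = (4223/6760) / (4223/338) = 1/20 ✓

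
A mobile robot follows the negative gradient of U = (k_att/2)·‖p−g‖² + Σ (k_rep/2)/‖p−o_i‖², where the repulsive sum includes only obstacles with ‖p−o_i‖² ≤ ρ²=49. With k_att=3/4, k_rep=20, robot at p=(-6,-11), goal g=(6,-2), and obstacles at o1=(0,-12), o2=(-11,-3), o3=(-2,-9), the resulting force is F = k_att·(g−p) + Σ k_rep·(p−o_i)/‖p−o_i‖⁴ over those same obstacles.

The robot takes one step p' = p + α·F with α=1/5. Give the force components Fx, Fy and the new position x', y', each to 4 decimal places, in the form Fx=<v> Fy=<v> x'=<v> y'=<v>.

F_att = 3/4·(g−p) = 3/4·(12,9) = (9.0000,6.7500)
o1: d²=37 ≤ ρ²=49; F_rep = 20·(-6,1)/37² = (-0.0877,0.0146)
o2: d²=89 > ρ²=49 → inactive
o3: d²=20 ≤ ρ²=49; F_rep = 20·(-4,-2)/20² = (-0.2000,-0.1000)
F = F_att + ΣF_rep = (8.7123,6.6646)
p' = p + 1/5·F = (-4.2575,-9.6671)

Fx=8.7123 Fy=6.6646 x'=-4.2575 y'=-9.6671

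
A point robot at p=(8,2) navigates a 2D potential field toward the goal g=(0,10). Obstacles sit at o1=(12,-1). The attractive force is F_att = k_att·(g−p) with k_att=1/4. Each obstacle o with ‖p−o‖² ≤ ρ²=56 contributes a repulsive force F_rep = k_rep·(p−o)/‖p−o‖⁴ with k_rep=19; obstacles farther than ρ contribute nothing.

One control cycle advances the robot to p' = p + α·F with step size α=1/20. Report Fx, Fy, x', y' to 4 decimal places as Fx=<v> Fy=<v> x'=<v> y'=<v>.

F_att = 1/4·(g−p) = 1/4·(-8,8) = (-2.0000,2.0000)
o1: d²=25 ≤ ρ²=56; F_rep = 19·(-4,3)/25² = (-0.1216,0.0912)
F = F_att + ΣF_rep = (-2.1216,2.0912)
p' = p + 1/20·F = (7.8939,2.1046)

Fx=-2.1216 Fy=2.0912 x'=7.8939 y'=2.1046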